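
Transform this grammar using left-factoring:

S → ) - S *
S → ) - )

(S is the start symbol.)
S → ) - S'
S' → S *
S' → )

Left-factoring transforms A → αβ₁ | αβ₂ into A → αA' and A' → β₁ | β₂
(α is the longest common prefix among the alternatives). Repeat until
no nonterminal has two alternatives with a common prefix.

Round 1: S has alternatives sharing prefix ') -'. Introduce S': S → ) - S'
  Add: S' → S *
  Add: S' → )

No remaining common prefixes — done.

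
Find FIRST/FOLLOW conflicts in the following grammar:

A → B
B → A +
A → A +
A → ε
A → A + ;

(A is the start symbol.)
A FIRST/FOLLOW conflict occurs when a non-terminal N has a nullable alternative N → β (β ⇒* ε) and another alternative N → α with FIRST(α) ∩ FOLLOW(N) ≠ ∅: on such a lookahead the parser cannot decide between expanding α and letting N vanish via β.

Nullable non-terminals: A.
FIRST sets used below: FIRST(B) = { '+' }, FIRST(A) = { '+', ε }

A: nullable alternative(s) A → ε; FOLLOW(A) = { $, '+' }
  A → B: FIRST \ {ε} = { '+' } — overlaps FOLLOW(A) on { '+' }: CONFLICT
  A → A +: FIRST \ {ε} = { '+' } — overlaps FOLLOW(A) on { '+' }: CONFLICT
  A → ε: FIRST \ {ε} = { } — this is the only nullable alternative, skip
  A → A + ;: FIRST \ {ε} = { '+' } — overlaps FOLLOW(A) on { '+' }: CONFLICT

B has no nullable alternative, so no FIRST/FOLLOW check is needed there.

So the grammar has 3 FIRST/FOLLOW conflicts (marked CONFLICT above).

Answer: Yes. A → B with FOLLOW(A) on { '+' }; A → A '+' with FOLLOW(A) on { '+' }; A → A '+' ';' with FOLLOW(A) on { '+' }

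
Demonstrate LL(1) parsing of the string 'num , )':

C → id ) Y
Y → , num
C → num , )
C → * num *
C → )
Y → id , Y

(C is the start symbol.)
LL(1) parsing maintains a stack (initially the start symbol over $) and the input. At each step: if the stack top is a terminal, match it against the current input token; if it is a non-terminal N, replace it with the RHS of M[N, lookahead] (the unique production whose predict set contains the lookahead).

Stack is shown with the top on the left.

Stack      Input      Action
----------------------------
C $        num , ) $  output C → num , )
num , ) $  num , ) $  match 'num'
, ) $      , ) $      match ','
) $        ) $        match ')'
$          $          accept

The string is accepted.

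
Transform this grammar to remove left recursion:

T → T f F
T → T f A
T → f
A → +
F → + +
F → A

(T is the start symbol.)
T → f T'
T' → f F T'
T' → f A T'
T' → ε
A → +
F → + +
F → A

T is directly left-recursive. The standard transformation for
  A → A α₁ | ... | A α_m | β₁ | ... | β_n
is
  A  → β₁ A' | ... | β_n A'
  A' → α₁ A' | ... | α_m A' | ε

T → f becomes T → f T'
T → T f F becomes T' → f F T'
T → T f A becomes T' → f A T'
Add T' → ε

Productions for other non-terminals are unchanged:
  A → +
  F → + +
  F → A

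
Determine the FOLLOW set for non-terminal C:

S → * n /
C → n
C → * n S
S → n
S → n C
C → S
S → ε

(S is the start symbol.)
To compute FOLLOW(C), find every occurrence of C on a right-hand side N → α C β: add FIRST(β) \ {ε}, and if β is empty or nullable also add FOLLOW(N). Iterate to a fixed point.

In S → n C: C is at the end, add FOLLOW(S)

The FOLLOW sets referred to above (computed the same way, to a fixed point):
  FOLLOW(S) = { $ }

Taking the union: FOLLOW(C) = { $ }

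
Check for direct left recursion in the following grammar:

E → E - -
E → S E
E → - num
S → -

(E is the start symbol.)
Direct left recursion occurs when N → N α for some non-terminal N (the right-hand side begins with the left-hand side itself).

E → E - -: LEFT RECURSIVE (starts with E)
E → S E: starts with S
E → - num: starts with '-'
S → -: starts with '-'

The grammar has direct left recursion on: E.

Answer: Yes, E is left-recursive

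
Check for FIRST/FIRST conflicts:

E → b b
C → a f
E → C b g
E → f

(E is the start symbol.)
FIRST sets of the non-terminals at (or reachable through a nullable prefix from) the front of some alternative:
  FIRST(C) = { 'a' }

Productions for E:
  E → b b: FIRST = { 'b' }
  E → C b g: FIRST = { 'a' }
  E → f: FIRST = { 'f' }
C has only one production, so no FIRST/FIRST conflict is possible there.

All alternatives of each non-terminal have pairwise disjoint FIRST sets.

Answer: No FIRST/FIRST conflicts.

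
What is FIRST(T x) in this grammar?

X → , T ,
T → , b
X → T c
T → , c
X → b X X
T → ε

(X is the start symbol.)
{ ',', 'x' }

FIRST sets of the non-terminals involved (from the grammar, by fixed-point iteration):
  FIRST(T) = { ',', ε }

To compute FIRST(T x), process the symbols left to right:
Symbol T is a non-terminal. Add FIRST(T) \ {ε} = { ',' }
T is nullable (ε ∈ FIRST(T)), continue to the next symbol.
Symbol x is a terminal. Add 'x' and stop.
FIRST(T x) = { ',', 'x' }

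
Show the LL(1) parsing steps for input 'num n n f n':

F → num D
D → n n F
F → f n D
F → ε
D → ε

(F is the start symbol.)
Stack is shown with the top on the left.

Stack    Input          Action
------------------------------
F $      num n n f n $  output F → num D
num D $  num n n f n $  match 'num'
D $      n n f n $      output D → n n F
n n F $  n n f n $      match 'n'
n F $    n f n $        match 'n'
F $      f n $          output F → f n D
f n D $  f n $          match 'f'
n D $    n $            match 'n'
D $      $              output D → ε
$        $              accept

The string is accepted.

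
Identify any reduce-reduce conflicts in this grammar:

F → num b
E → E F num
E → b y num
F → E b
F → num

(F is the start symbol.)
No reduce-reduce conflicts

A reduce-reduce conflict occurs when an LR(0) state has two complete items [A → α .] and [B → β .] — both call for a reduction, and with no lookahead the parser cannot choose between them.

Augment with F' → F and build the canonical LR(0) collection (I0 = CLOSURE({[F' → . F]}), then GOTO on every symbol after a dot until no new states appear). It has 11 states:
  I0: { [E → . E F num], [E → . b y num], [F → . E b], [F → . num b], [F → . num], [F' → . F] }  — shift
  I1: { [E → . E F num], [E → . b y num], [E → E . F num], [F → . E b], [F → . num b], [F → . num], [F → E . b] }  — shift
  I2: { [F' → F .] }  — accept
  I3: { [E → b . y num] }  — shift
  I4: { [F → num . b], [F → num .] }  — shift, reduce
  I5: { [F → num b .] }  — reduce
  I6: { [E → b y . num] }  — shift
  I7: { [E → b y num .] }  — reduce
  I8: { [E → E F . num] }  — shift
  I9: { [E → b . y num], [F → E b .] }  — shift, reduce
  I10: { [E → E F num .] }  — reduce

No state contains more than one complete item.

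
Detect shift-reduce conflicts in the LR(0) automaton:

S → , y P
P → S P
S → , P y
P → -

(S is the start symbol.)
Augment with S' → S and build the canonical LR(0) collection (I0 = CLOSURE({[S' → . S]}), then GOTO on every symbol after a dot until no new states appear). It has 10 states:
  I0: { [S → . , P y], [S → . , y P], [S' → . S] }  — shift
  I1: { [P → . -], [P → . S P], [S → , . P y], [S → , . y P], [S → . , P y], [S → . , y P] }  — shift
  I2: { [S' → S .] }  — accept
  I3: { [P → - .] }  — reduce
  I4: { [S → , P . y] }  — shift
  I5: { [P → . -], [P → . S P], [P → S . P], [S → . , P y], [S → . , y P] }  — shift
  I6: { [P → . -], [P → . S P], [S → , y . P], [S → . , P y], [S → . , y P] }  — shift
  I7: { [S → , y P .] }  — reduce
  I8: { [P → S P .] }  — reduce
  I9: { [S → , P y .] }  — reduce

No state contains both a complete item and a shift item.

Answer: No shift-reduce conflicts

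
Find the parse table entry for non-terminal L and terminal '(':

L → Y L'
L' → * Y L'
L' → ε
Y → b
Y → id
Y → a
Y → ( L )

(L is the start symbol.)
To find M[L, '('], we find productions for L where '(' is in the predict set (PREDICT(N → α) = (FIRST(α) \ {ε}) ∪ (FOLLOW(N) if α ⇒* ε)).

Relevant sets:
  FIRST(Y) = { '(', 'a', 'b', 'id' }

L → Y L': PREDICT = { '(', 'a', 'b', 'id' }
  '(' is in predict set, so this production goes in M[L, '(']

M[L, '('] = L → Y L'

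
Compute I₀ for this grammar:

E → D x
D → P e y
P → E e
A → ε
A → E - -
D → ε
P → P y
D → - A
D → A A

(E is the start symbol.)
{ [A → . E - -], [A → .], [D → . - A], [D → . A A], [D → . P e y], [D → .], [E → . D x], [E' → . E], [P → . E e], [P → . P y] }

First, augment the grammar with E' → E
I₀ = CLOSURE({ [E' → . E] }):
  [E' → . E] has the dot before E: add [E → . D x]
  [E → . D x] has the dot before D: add [D → . P e y], [D → .], [D → . - A], [D → . A A]
  [D → . P e y] has the dot before P: add [P → . E e], [P → . P y]
  [D → . A A] has the dot before A: add [A → .], [A → . E - -]
No further items can be added.

I₀ = { [A → . E - -], [A → .], [D → . - A], [D → . A A], [D → . P e y], [D → .], [E → . D x], [E' → . E], [P → . E e], [P → . P y] }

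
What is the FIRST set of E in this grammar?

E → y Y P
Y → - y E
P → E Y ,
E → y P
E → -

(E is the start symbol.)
To compute FIRST(E), examine every production with E on the left-hand side, reading each right-hand side left to right until a non-nullable symbol is reached.

From E → y Y P:
  - y is a terminal: add 'y' and stop
From E → y P:
  - y is a terminal: add 'y' and stop
From E → -:
  - '-' is a terminal: add '-' and stop

Collecting: FIRST(E) = { '-', 'y' }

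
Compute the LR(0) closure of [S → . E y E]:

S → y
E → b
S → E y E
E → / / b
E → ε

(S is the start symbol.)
Start with: [S → . E y E]
  [S → . E y E] has the dot before E: add [E → . b], [E → . / / b], [E → .]
No further items can be added.

CLOSURE = { [E → . / / b], [E → . b], [E → .], [S → . E y E] }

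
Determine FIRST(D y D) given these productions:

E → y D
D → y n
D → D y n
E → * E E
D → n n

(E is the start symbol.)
FIRST sets of the non-terminals involved (from the grammar, by fixed-point iteration):
  FIRST(D) = { 'n', 'y' }

To compute FIRST(D y D), process the symbols left to right:
Symbol D is a non-terminal. Add FIRST(D) \ {ε} = { 'n', 'y' }
D is not nullable (ε ∉ FIRST(D)), so stop here.
FIRST(D y D) = { 'n', 'y' }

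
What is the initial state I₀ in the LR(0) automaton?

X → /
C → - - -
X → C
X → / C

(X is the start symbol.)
{ [C → . - - -], [X → . / C], [X → . /], [X → . C], [X' → . X] }

First, augment the grammar with X' → X
I₀ = CLOSURE({ [X' → . X] }):
  [X' → . X] has the dot before X: add [X → . /], [X → . C], [X → . / C]
  [X → . C] has the dot before C: add [C → . - - -]
No further items can be added.

I₀ = { [C → . - - -], [X → . / C], [X → . /], [X → . C], [X' → . X] }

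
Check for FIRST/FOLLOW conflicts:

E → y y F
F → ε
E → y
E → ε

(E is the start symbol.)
No FIRST/FOLLOW conflicts.

A FIRST/FOLLOW conflict occurs when a non-terminal N has a nullable alternative N → β (β ⇒* ε) and another alternative N → α with FIRST(α) ∩ FOLLOW(N) ≠ ∅: on such a lookahead the parser cannot decide between expanding α and letting N vanish via β.

Nullable non-terminals: E, F.

E: nullable alternative(s) E → ε; FOLLOW(E) = { $ }
  E → y y F: FIRST \ {ε} = { 'y' } — disjoint from FOLLOW(E)
  E → y: FIRST \ {ε} = { 'y' } — disjoint from FOLLOW(E)
  E → ε: FIRST \ {ε} = { } — this is the only nullable alternative, skip
F has a nullable alternative but only one production, so nothing to check.

No FIRST/FOLLOW conflicts found.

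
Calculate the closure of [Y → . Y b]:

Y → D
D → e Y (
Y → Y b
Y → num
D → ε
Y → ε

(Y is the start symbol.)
Start with: [Y → . Y b]
  [Y → . Y b] has the dot before Y: add [Y → . D], [Y → . num], [Y → .]
  [Y → . D] has the dot before D: add [D → . e Y (], [D → .]
No further items can be added.

CLOSURE = { [D → . e Y (], [D → .], [Y → . D], [Y → . Y b], [Y → . num], [Y → .] }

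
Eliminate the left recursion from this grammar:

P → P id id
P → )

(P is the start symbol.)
P is directly left-recursive. The standard transformation for
  A → A α₁ | ... | A α_m | β₁ | ... | β_n
is
  A  → β₁ A' | ... | β_n A'
  A' → α₁ A' | ... | α_m A' | ε

P → ) becomes P → ) P'
P → P id id becomes P' → id id P'
Add P' → ε

Resulting grammar:
P → ) P'
P' → id id P'
P' → ε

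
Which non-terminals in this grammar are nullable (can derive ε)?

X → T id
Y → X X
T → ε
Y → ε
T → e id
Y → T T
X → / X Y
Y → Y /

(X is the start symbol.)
A non-terminal is nullable if it can derive ε (the empty string): either it has an ε-production, or it has a production whose right-hand side consists entirely of nullable non-terminals.

ε-productions: T → ε, Y → ε
So T, Y are immediately nullable.
No further non-terminal can be added: every production for the remaining non-terminals contains a terminal or a non-nullable non-terminal.
Nullable = { 'T', 'Y' }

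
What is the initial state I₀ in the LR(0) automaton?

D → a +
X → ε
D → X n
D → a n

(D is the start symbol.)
{ [D → . X n], [D → . a +], [D → . a n], [D' → . D], [X → .] }

First, augment the grammar with D' → D
I₀ = CLOSURE({ [D' → . D] }):
  [D' → . D] has the dot before D: add [D → . a +], [D → . X n], [D → . a n]
  [D → . X n] has the dot before X: add [X → .]
No further items can be added.

I₀ = { [D → . X n], [D → . a +], [D → . a n], [D' → . D], [X → .] }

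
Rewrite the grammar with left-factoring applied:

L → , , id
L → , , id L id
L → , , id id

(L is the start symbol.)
L → , , id L'
L' → ε
L' → L id
L' → id

Left-factoring transforms A → αβ₁ | αβ₂ into A → αA' and A' → β₁ | β₂
(α is the longest common prefix among the alternatives). Repeat until
no nonterminal has two alternatives with a common prefix.

Round 1: L has alternatives sharing prefix ', , id'. Introduce L': L → , , id L'
  Add: L' → ε
  Add: L' → L id
  Add: L' → id

No remaining common prefixes — done.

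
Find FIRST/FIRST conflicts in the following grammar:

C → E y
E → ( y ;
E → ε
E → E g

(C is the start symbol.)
FIRST sets of the non-terminals at (or reachable through a nullable prefix from) the front of some alternative:
  FIRST(E) = { '(', 'g', ε }

Productions for E:
  E → ( y ;: FIRST = { '(' }
  E → ε: FIRST = { ε }
  E → E g: FIRST = { '(', 'g' }
C has only one production, so no FIRST/FIRST conflict is possible there.

Conflict for E: E → ( y ; and E → E g
  Overlap: { '(' }

Answer: Yes. E → '(' y ';' / E → E g on { '(' }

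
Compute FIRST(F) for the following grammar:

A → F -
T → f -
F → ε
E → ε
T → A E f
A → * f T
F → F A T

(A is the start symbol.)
{ '*', '-', ε }

FIRST sets of the other non-terminals involved (by the same procedure, iterated to a fixed point):
  FIRST(A) = { '*', '-' }

From F → ε:
  - ε-production, so ε ∈ FIRST(F)
From F → F A T:
  - F is the symbol being defined: contributes nothing new
    F is nullable, so continue to the next symbol
  - A is a non-terminal: add FIRST(A) \ {ε} = { '*', '-' }
    A is not nullable, so stop

Collecting: FIRST(F) = { '*', '-', ε }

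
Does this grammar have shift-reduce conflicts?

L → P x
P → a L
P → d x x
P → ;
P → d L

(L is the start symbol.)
No shift-reduce conflicts

Augment with L' → L and build the canonical LR(0) collection (I0 = CLOSURE({[L' → . L]}), then GOTO on every symbol after a dot until no new states appear). It has 11 states:
  I0: { [L → . P x], [L' → . L], [P → . ;], [P → . a L], [P → . d L], [P → . d x x] }  — shift
  I1: { [P → ; .] }  — reduce
  I2: { [L' → L .] }  — accept
  I3: { [L → P . x] }  — shift
  I4: { [L → . P x], [P → . ;], [P → . a L], [P → . d L], [P → . d x x], [P → a . L] }  — shift
  I5: { [L → . P x], [P → . ;], [P → . a L], [P → . d L], [P → . d x x], [P → d . L], [P → d . x x] }  — shift
  I6: { [P → d L .] }  — reduce
  I7: { [P → d x . x] }  — shift
  I8: { [P → d x x .] }  — reduce
  I9: { [P → a L .] }  — reduce
  I10: { [L → P x .] }  — reduce

No state contains both a complete item and a shift item.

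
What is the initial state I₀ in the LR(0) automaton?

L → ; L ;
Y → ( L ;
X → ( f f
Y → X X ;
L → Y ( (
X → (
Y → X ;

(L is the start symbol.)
{ [L → . ; L ;], [L → . Y ( (], [L' → . L], [X → . ( f f], [X → . (], [Y → . ( L ;], [Y → . X ;], [Y → . X X ;] }

First, augment the grammar with L' → L
I₀ = CLOSURE({ [L' → . L] }):
  [L' → . L] has the dot before L: add [L → . ; L ;], [L → . Y ( (]
  [L → . Y ( (] has the dot before Y: add [Y → . ( L ;], [Y → . X X ;], [Y → . X ;]
  [Y → . X X ;] has the dot before X: add [X → . ( f f], [X → . (]
No further items can be added.

I₀ = { [L → . ; L ;], [L → . Y ( (], [L' → . L], [X → . ( f f], [X → . (], [Y → . ( L ;], [Y → . X ;], [Y → . X X ;] }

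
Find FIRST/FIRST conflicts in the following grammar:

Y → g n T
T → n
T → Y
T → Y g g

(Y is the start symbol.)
A FIRST/FIRST conflict occurs when two productions N → α and N → β for the same non-terminal have FIRST(α) ∩ FIRST(β) ≠ ∅ (with ε ∈ FIRST of a nullable right-hand side, so two nullable alternatives also conflict).

FIRST sets of the non-terminals at (or reachable through a nullable prefix from) the front of some alternative:
  FIRST(Y) = { 'g' }

Productions for T:
  T → n: FIRST = { 'n' }
  T → Y: FIRST = { 'g' }
  T → Y g g: FIRST = { 'g' }
Y has only one production, so no FIRST/FIRST conflict is possible there.

Conflict for T: T → Y and T → Y g g
  Overlap: { 'g' }

Answer: Yes. T → Y / T → Y g g on { 'g' }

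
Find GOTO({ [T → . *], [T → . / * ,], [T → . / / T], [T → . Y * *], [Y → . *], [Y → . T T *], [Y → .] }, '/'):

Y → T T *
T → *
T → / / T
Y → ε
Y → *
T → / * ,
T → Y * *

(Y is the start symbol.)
GOTO(I, '/') = CLOSURE({ [A → αX.β] : [A → α.Xβ] ∈ I, X = '/' })

Items with dot before '/', with the dot advanced:
  [T → . / * ,] → [T → / . * ,]
  [T → . / / T] → [T → / . / T]
Closure adds nothing (no advanced item has the dot before a non-terminal).

GOTO = { [T → / . * ,], [T → / . / T] }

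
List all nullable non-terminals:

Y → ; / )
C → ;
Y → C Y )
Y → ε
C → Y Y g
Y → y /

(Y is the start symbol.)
A non-terminal is nullable if it can derive ε (the empty string): either it has an ε-production, or it has a production whose right-hand side consists entirely of nullable non-terminals.

ε-productions: Y → ε
So Y is immediately nullable.
No further non-terminal can be added: every production for the remaining non-terminals contains a terminal or a non-nullable non-terminal.
Nullable = { 'Y' }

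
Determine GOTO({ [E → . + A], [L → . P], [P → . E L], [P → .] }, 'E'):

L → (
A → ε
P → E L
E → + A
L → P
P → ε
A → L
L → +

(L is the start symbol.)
{ [E → . + A], [L → . (], [L → . +], [L → . P], [P → . E L], [P → .], [P → E . L] }

GOTO(I, 'E') = CLOSURE({ [A → αX.β] : [A → α.Xβ] ∈ I, X = 'E' })

Items with dot before 'E', with the dot advanced:
  [P → . E L] → [P → E . L]
Closure of the advanced items:
  [P → E . L] has the dot before L: add [L → . (], [L → . P], [L → . +]
  [L → . P] has the dot before P: add [P → . E L], [P → .]
  [P → . E L] has the dot before E: add [E → . + A]

GOTO = { [E → . + A], [L → . (], [L → . +], [L → . P], [P → . E L], [P → .], [P → E . L] }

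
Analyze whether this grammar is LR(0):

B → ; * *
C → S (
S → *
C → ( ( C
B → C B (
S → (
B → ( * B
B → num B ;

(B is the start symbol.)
A grammar is LR(0) if no state in the canonical LR(0) collection has:
  - both a shift item (dot before a terminal) and a complete item (shift-reduce conflict), or
  - two or more complete items (reduce-reduce conflict; the accept item [B' → B .] counts as a complete item here).

Augment with B' → B and build the canonical LR(0) collection (I0 = CLOSURE({[B' → . B]}), then GOTO on every symbol after a dot until no new states appear). It has 20 states:
  I0: { [B → . ( * B], [B → . ; * *], [B → . C B (], [B → . num B ;], [B' → . B], [C → . ( ( C], [C → . S (], [S → . (], [S → . *] }  — shift
  I1: { [B → ( . * B], [C → ( . ( C], [S → ( .] }  — shift, reduce
  I2: { [S → * .] }  — reduce
  I3: { [B → ; . * *] }  — shift
  I4: { [B' → B .] }  — accept
  I5: { [B → . ( * B], [B → . ; * *], [B → . C B (], [B → . num B ;], [B → C . B (], [C → . ( ( C], [C → . S (], [S → . (], [S → . *] }  — shift
  I6: { [C → S . (] }  — shift
  I7: { [B → . ( * B], [B → . ; * *], [B → . C B (], [B → . num B ;], [B → num . B ;], [C → . ( ( C], [C → . S (], [S → . (], [S → . *] }  — shift
  I8: { [B → num B . ;] }  — shift
  I9: { [B → num B ; .] }  — reduce
  I10: { [C → S ( .] }  — reduce
  I11: { [B → C B . (] }  — shift
  I12: { [B → C B ( .] }  — reduce
  I13: { [B → ; * . *] }  — shift
  I14: { [B → ; * * .] }  — reduce
  I15: { [C → ( ( . C], [C → . ( ( C], [C → . S (], [S → . (], [S → . *] }  — shift
  I16: { [B → ( * . B], [B → . ( * B], [B → . ; * *], [B → . C B (], [B → . num B ;], [C → . ( ( C], [C → . S (], [S → . (], [S → . *] }  — shift
  I17: { [B → ( * B .] }  — reduce
  I18: { [C → ( . ( C], [S → ( .] }  — shift, reduce
  I19: { [C → ( ( C .] }  — reduce

Conflict in state I1:
  Shift-reduce conflict between [S → ( .] and [B → ( . * B]
So the grammar is NOT LR(0).

Answer: No. Shift-reduce conflict between [S → ( .] and [B → ( . * B]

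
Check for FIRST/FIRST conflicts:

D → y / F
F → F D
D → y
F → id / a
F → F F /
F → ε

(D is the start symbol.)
Yes. D → y '/' F / D → y on { 'y' }; F → F D / F → id '/' a on { 'id' }; F → F D / F → F F '/' on { '/', 'id', 'y' }; F → id '/' a / F → F F '/' on { 'id' }

A FIRST/FIRST conflict occurs when two productions N → α and N → β for the same non-terminal have FIRST(α) ∩ FIRST(β) ≠ ∅ (with ε ∈ FIRST of a nullable right-hand side, so two nullable alternatives also conflict).

FIRST sets of the non-terminals at (or reachable through a nullable prefix from) the front of some alternative:
  FIRST(F) = { '/', 'id', 'y', ε }
  FIRST(D) = { 'y' }

Productions for D:
  D → y / F: FIRST = { 'y' }
  D → y: FIRST = { 'y' }
Productions for F:
  F → F D: FIRST = { '/', 'id', 'y' }
  F → id / a: FIRST = { 'id' }
  F → F F /: FIRST = { '/', 'id', 'y' }
  F → ε: FIRST = { ε }

Conflict for D: D → y / F and D → y
  Overlap: { 'y' }
Conflict for F: F → F D and F → id / a
  Overlap: { 'id' }
Conflict for F: F → F D and F → F F /
  Overlap: { '/', 'id', 'y' }
Conflict for F: F → id / a and F → F F /
  Overlap: { 'id' }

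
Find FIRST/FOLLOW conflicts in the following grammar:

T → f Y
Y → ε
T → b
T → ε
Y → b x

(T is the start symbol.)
No FIRST/FOLLOW conflicts.

A FIRST/FOLLOW conflict occurs when a non-terminal N has a nullable alternative N → β (β ⇒* ε) and another alternative N → α with FIRST(α) ∩ FOLLOW(N) ≠ ∅: on such a lookahead the parser cannot decide between expanding α and letting N vanish via β.

Nullable non-terminals: T, Y.

T: nullable alternative(s) T → ε; FOLLOW(T) = { $ }
  T → f Y: FIRST \ {ε} = { 'f' } — disjoint from FOLLOW(T)
  T → b: FIRST \ {ε} = { 'b' } — disjoint from FOLLOW(T)
  T → ε: FIRST \ {ε} = { } — this is the only nullable alternative, skip

Y: nullable alternative(s) Y → ε; FOLLOW(Y) = { $ }
  Y → ε: FIRST \ {ε} = { } — this is the only nullable alternative, skip
  Y → b x: FIRST \ {ε} = { 'b' } — disjoint from FOLLOW(Y)

No FIRST/FOLLOW conflicts found.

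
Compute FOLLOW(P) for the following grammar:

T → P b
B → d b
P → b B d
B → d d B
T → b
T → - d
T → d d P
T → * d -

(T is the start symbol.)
{ $, 'b' }

To compute FOLLOW(P), find every occurrence of P on a right-hand side N → α P β: add FIRST(β) \ {ε}, and if β is empty or nullable also add FOLLOW(N). Iterate to a fixed point.

In T → P b: P is followed by b, add FIRST(b) \ {ε} = { 'b' }
In T → d d P: P is at the end, add FOLLOW(T)

The FOLLOW sets referred to above (computed the same way, to a fixed point):
  FOLLOW(T) = { $ }

Taking the union: FOLLOW(P) = { $, 'b' }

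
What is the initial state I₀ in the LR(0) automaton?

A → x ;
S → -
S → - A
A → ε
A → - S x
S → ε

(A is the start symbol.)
{ [A → . - S x], [A → . x ;], [A → .], [A' → . A] }

First, augment the grammar with A' → A
I₀ = CLOSURE({ [A' → . A] }):
  [A' → . A] has the dot before A: add [A → . x ;], [A → .], [A → . - S x]
No further items can be added.

I₀ = { [A → . - S x], [A → . x ;], [A → .], [A' → . A] }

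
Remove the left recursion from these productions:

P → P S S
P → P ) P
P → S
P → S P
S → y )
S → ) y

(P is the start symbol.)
P → S P'
P → S P P'
P' → S S P'
P' → ) P P'
P' → ε
S → y )
S → ) y

P is directly left-recursive. The standard transformation for
  A → A α₁ | ... | A α_m | β₁ | ... | β_n
is
  A  → β₁ A' | ... | β_n A'
  A' → α₁ A' | ... | α_m A' | ε

P → S becomes P → S P'
P → S P becomes P → S P P'
P → P S S becomes P' → S S P'
P → P ) P becomes P' → ) P P'
Add P' → ε

Productions for other non-terminals are unchanged:
  S → y )
  S → ) y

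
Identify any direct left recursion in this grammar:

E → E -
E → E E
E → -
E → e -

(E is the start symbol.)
Yes, E is left-recursive

E → E -: LEFT RECURSIVE (starts with E)
E → E E: LEFT RECURSIVE (starts with E)
E → -: starts with '-'
E → e -: starts with e

The grammar has direct left recursion on: E.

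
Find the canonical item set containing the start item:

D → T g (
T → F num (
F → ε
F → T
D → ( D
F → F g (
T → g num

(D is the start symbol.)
First, augment the grammar with D' → D
I₀ = CLOSURE({ [D' → . D] }):
  [D' → . D] has the dot before D: add [D → . T g (], [D → . ( D]
  [D → . T g (] has the dot before T: add [T → . F num (], [T → . g num]
  [T → . F num (] has the dot before F: add [F → .], [F → . T], [F → . F g (]
No further items can be added.

I₀ = { [D → . ( D], [D → . T g (], [D' → . D], [F → . F g (], [F → . T], [F → .], [T → . F num (], [T → . g num] }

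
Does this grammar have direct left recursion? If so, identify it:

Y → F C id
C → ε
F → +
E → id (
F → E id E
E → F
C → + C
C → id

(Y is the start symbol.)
No direct left recursion

Direct left recursion occurs when N → N α for some non-terminal N (the right-hand side begins with the left-hand side itself).

Y → F C id: starts with F
C → ε: starts with ε
F → +: starts with '+'
E → id (: starts with id
F → E id E: starts with E
E → F: starts with F
C → + C: starts with '+'
C → id: starts with id

No direct left recursion found.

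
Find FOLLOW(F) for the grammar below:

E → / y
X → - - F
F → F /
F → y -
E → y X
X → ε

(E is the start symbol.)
{ $, '/' }

To compute FOLLOW(F), find every occurrence of F on a right-hand side N → α F β: add FIRST(β) \ {ε}, and if β is empty or nullable also add FOLLOW(N). Iterate to a fixed point.

In X → - - F: F is at the end, add FOLLOW(X)
In F → F /: F is followed by '/', add FIRST('/') \ {ε} = { '/' }

The FOLLOW sets referred to above (computed the same way, to a fixed point):
  FOLLOW(X) = { $ }

Taking the union: FOLLOW(F) = { $, '/' }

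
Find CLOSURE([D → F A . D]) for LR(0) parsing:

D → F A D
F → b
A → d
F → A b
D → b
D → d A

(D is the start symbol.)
{ [A → . d], [D → . F A D], [D → . b], [D → . d A], [D → F A . D], [F → . A b], [F → . b] }

To compute CLOSURE, for each item [A → α.Bβ] where B is a non-terminal, add [B → .γ] for all productions B → γ; repeat for the newly added items until nothing changes.

Start with: [D → F A . D]
  [D → F A . D] has the dot before D: add [D → . F A D], [D → . b], [D → . d A]
  [D → . F A D] has the dot before F: add [F → . b], [F → . A b]
  [F → . A b] has the dot before A: add [A → . d]
No further items can be added.

CLOSURE = { [A → . d], [D → . F A D], [D → . b], [D → . d A], [D → F A . D], [F → . A b], [F → . b] }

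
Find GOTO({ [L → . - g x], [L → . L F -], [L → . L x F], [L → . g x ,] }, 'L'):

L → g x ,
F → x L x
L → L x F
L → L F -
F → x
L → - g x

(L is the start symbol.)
GOTO(I, 'L') = CLOSURE({ [A → αX.β] : [A → α.Xβ] ∈ I, X = 'L' })

Items with dot before 'L', with the dot advanced:
  [L → . L F -] → [L → L . F -]
  [L → . L x F] → [L → L . x F]
Closure of the advanced items:
  [L → L . F -] has the dot before F: add [F → . x L x], [F → . x]

GOTO = { [F → . x L x], [F → . x], [L → L . F -], [L → L . x F] }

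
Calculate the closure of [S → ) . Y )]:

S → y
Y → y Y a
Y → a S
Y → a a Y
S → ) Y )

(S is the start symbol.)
To compute CLOSURE, for each item [A → α.Bβ] where B is a non-terminal, add [B → .γ] for all productions B → γ; repeat for the newly added items until nothing changes.

Start with: [S → ) . Y )]
  [S → ) . Y )] has the dot before Y: add [Y → . y Y a], [Y → . a S], [Y → . a a Y]
No further items can be added.

CLOSURE = { [S → ) . Y )], [Y → . a S], [Y → . a a Y], [Y → . y Y a] }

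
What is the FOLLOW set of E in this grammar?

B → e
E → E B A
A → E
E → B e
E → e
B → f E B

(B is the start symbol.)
To compute FOLLOW(E), find every occurrence of E on a right-hand side N → α E β: add FIRST(β) \ {ε}, and if β is empty or nullable also add FOLLOW(N). Iterate to a fixed point.

In E → E B A: E is followed by B A, add FIRST(B A) \ {ε} = { 'e', 'f' }
In A → E: E is at the end, add FOLLOW(A)
In B → f E B: E is followed by B, add FIRST(B) \ {ε} = { 'e', 'f' }

The FOLLOW sets referred to above (computed the same way, to a fixed point):
  FOLLOW(A) = { 'e', 'f' }

Taking the union: FOLLOW(E) = { 'e', 'f' }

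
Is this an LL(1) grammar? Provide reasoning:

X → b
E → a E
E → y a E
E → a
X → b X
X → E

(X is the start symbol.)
A grammar is LL(1) if for each non-terminal N with multiple productions, the predict sets of those productions are pairwise disjoint, where PREDICT(N → α) = (FIRST(α) \ {ε}) ∪ (FOLLOW(N) if α ⇒* ε).

Relevant sets:
  FIRST(E) = { 'a', 'y' }

For X:
  PREDICT(X → b) = { 'b' }
  PREDICT(X → b X) = { 'b' }
  PREDICT(X → E) = { 'a', 'y' }
For E:
  PREDICT(E → a E) = { 'a' }
  PREDICT(E → y a E) = { 'y' }
  PREDICT(E → a) = { 'a' }

Conflict found: Predict set conflict for X: { 'b' }
The grammar is NOT LL(1).

Answer: No. Predict set conflict for X: { 'b' }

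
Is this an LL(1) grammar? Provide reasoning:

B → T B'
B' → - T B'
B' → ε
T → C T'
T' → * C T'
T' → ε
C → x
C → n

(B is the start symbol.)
Yes, the grammar is LL(1).

A grammar is LL(1) if for each non-terminal N with multiple productions, the predict sets of those productions are pairwise disjoint, where PREDICT(N → α) = (FIRST(α) \ {ε}) ∪ (FOLLOW(N) if α ⇒* ε).

Relevant sets:
  FOLLOW(B') = { $ }
  FOLLOW(T') = { $, '-' }

For B':
  PREDICT(B' → '-' T B') = { '-' }
  PREDICT(B' → ε) = { $ }
For T':
  PREDICT(T' → '*' C T') = { '*' }
  PREDICT(T' → ε) = { $, '-' }
For C:
  PREDICT(C → x) = { 'x' }
  PREDICT(C → n) = { 'n' }
B, T have a single production, so nothing to check there.

All predict sets are disjoint. The grammar IS LL(1).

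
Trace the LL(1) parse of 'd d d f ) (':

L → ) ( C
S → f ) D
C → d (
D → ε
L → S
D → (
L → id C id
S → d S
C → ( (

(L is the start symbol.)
Stack is shown with the top on the left.

Stack    Input          Action
------------------------------
L $      d d d f ) ( $  output L → S
S $      d d d f ) ( $  output S → d S
d S $    d d d f ) ( $  match 'd'
S $      d d f ) ( $    output S → d S
d S $    d d f ) ( $    match 'd'
S $      d f ) ( $      output S → d S
d S $    d f ) ( $      match 'd'
S $      f ) ( $        output S → f ) D
f ) D $  f ) ( $        match 'f'
) D $    ) ( $          match ')'
D $      ( $            output D → (
( $      ( $            match '('
$        $              accept

The string is accepted.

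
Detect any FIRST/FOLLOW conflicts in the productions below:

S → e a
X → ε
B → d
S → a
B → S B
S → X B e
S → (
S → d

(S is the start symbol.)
No FIRST/FOLLOW conflicts.

Nullable non-terminals: X.
X has a nullable alternative but only one production, so nothing to check.

B, S have no nullable alternative, so no FIRST/FOLLOW check is needed there.

No FIRST/FOLLOW conflicts found.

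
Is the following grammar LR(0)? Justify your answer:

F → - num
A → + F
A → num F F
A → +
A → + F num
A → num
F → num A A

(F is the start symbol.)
No. Shift-reduce conflict between [A → + .] and [F → . - num]

Augment with F' → F and build the canonical LR(0) collection (I0 = CLOSURE({[F' → . F]}), then GOTO on every symbol after a dot until no new states appear). It has 13 states:
  I0: { [F → . - num], [F → . num A A], [F' → . F] }  — shift
  I1: { [F → - . num] }  — shift
  I2: { [F' → F .] }  — accept
  I3: { [A → . + F num], [A → . + F], [A → . +], [A → . num F F], [A → . num], [F → num . A A] }  — shift
  I4: { [A → + . F num], [A → + . F], [A → + .], [F → . - num], [F → . num A A] }  — shift, reduce
  I5: { [A → . + F num], [A → . + F], [A → . +], [A → . num F F], [A → . num], [F → num A . A] }  — shift
  I6: { [A → num . F F], [A → num .], [F → . - num], [F → . num A A] }  — shift, reduce
  I7: { [A → num F . F], [F → . - num], [F → . num A A] }  — shift
  I8: { [A → num F F .] }  — reduce
  I9: { [F → num A A .] }  — reduce
  I10: { [A → + F . num], [A → + F .] }  — shift, reduce
  I11: { [A → + F num .] }  — reduce
  I12: { [F → - num .] }  — reduce

Conflict in state I4:
  Shift-reduce conflict between [A → + .] and [F → . - num]
So the grammar is NOT LR(0).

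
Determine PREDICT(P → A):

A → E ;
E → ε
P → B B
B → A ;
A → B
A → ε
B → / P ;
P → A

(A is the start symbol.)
{ '/', ';' }

PREDICT(P → A) = (FIRST(RHS) \ {ε}) ∪ (FOLLOW(P) if ε ∈ FIRST(RHS), i.e. RHS ⇒* ε)
FIRST(A) = { '/', ';', ε }
FIRST(A) = { '/', ';', ε }
ε ∈ FIRST(A) (the right-hand side is nullable), so add FOLLOW(P) = { ';' }
PREDICT(P → A) = { '/', ';' }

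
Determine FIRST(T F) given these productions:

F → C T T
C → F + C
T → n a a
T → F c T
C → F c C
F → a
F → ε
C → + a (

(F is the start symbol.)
{ '+', 'a', 'c', 'n' }

FIRST sets of the non-terminals involved (from the grammar, by fixed-point iteration):
  FIRST(T) = { '+', 'a', 'c', 'n' }

To compute FIRST(T F), process the symbols left to right:
Symbol T is a non-terminal. Add FIRST(T) \ {ε} = { '+', 'a', 'c', 'n' }
T is not nullable (ε ∉ FIRST(T)), so stop here.
FIRST(T F) = { '+', 'a', 'c', 'n' }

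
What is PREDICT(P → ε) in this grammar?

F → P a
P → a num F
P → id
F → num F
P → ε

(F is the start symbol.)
PREDICT(P → ε) = (FIRST(RHS) \ {ε}) ∪ (FOLLOW(P) if ε ∈ FIRST(RHS), i.e. RHS ⇒* ε)
The right-hand side is ε (FIRST(ε) = { ε }), so the predict set is FOLLOW(P) = { 'a' }
PREDICT(P → ε) = { 'a' }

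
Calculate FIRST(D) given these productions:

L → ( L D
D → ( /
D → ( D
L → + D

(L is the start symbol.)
{ '(' }

From D → ( /:
  - '(' is a terminal: add '(' and stop
From D → ( D:
  - '(' is a terminal: add '(' and stop

Collecting: FIRST(D) = { '(' }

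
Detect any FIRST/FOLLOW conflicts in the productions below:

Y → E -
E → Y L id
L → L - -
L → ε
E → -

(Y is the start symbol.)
Yes. L → L '-' '-' with FOLLOW(L) on { '-' }

Nullable non-terminals: L.
FIRST sets used below: FIRST(L) = { '-', ε }

L: nullable alternative(s) L → ε; FOLLOW(L) = { '-', 'id' }
  L → L - -: FIRST \ {ε} = { '-' } — overlaps FOLLOW(L) on { '-' }: CONFLICT
  L → ε: FIRST \ {ε} = { } — this is the only nullable alternative, skip

E, Y have no nullable alternative, so no FIRST/FOLLOW check is needed there.

So the grammar has 1 FIRST/FOLLOW conflict (marked CONFLICT above).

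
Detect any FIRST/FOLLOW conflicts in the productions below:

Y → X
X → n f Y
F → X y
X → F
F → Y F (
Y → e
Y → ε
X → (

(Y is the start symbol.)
A FIRST/FOLLOW conflict occurs when a non-terminal N has a nullable alternative N → β (β ⇒* ε) and another alternative N → α with FIRST(α) ∩ FOLLOW(N) ≠ ∅: on such a lookahead the parser cannot decide between expanding α and letting N vanish via β.

Nullable non-terminals: Y.
FIRST sets used below: FIRST(X) = { '(', 'e', 'n' }

Y: nullable alternative(s) Y → ε; FOLLOW(Y) = { $, '(', 'e', 'n', 'y' }
  Y → X: FIRST \ {ε} = { '(', 'e', 'n' } — overlaps FOLLOW(Y) on { '(', 'e', 'n' }: CONFLICT
  Y → e: FIRST \ {ε} = { 'e' } — overlaps FOLLOW(Y) on { 'e' }: CONFLICT
  Y → ε: FIRST \ {ε} = { } — this is the only nullable alternative, skip

F, X have no nullable alternative, so no FIRST/FOLLOW check is needed there.

So the grammar has 2 FIRST/FOLLOW conflicts (marked CONFLICT above).

Answer: Yes. Y → X with FOLLOW(Y) on { '(', 'e', 'n' }; Y → e with FOLLOW(Y) on { 'e' }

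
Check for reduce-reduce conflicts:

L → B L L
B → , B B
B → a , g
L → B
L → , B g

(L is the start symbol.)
No reduce-reduce conflicts

A reduce-reduce conflict occurs when an LR(0) state has two complete items [A → α .] and [B → β .] — both call for a reduction, and with no lookahead the parser cannot choose between them.

Augment with L' → L and build the canonical LR(0) collection (I0 = CLOSURE({[L' → . L]}), then GOTO on every symbol after a dot until no new states appear). It has 14 states:
  I0: { [B → . , B B], [B → . a , g], [L → . , B g], [L → . B L L], [L → . B], [L' → . L] }  — shift
  I1: { [B → , . B B], [B → . , B B], [B → . a , g], [L → , . B g] }  — shift
  I2: { [B → . , B B], [B → . a , g], [L → . , B g], [L → . B L L], [L → . B], [L → B . L L], [L → B .] }  — shift, reduce
  I3: { [L' → L .] }  — accept
  I4: { [B → a . , g] }  — shift
  I5: { [B → a , . g] }  — shift
  I6: { [B → a , g .] }  — reduce
  I7: { [B → . , B B], [B → . a , g], [L → . , B g], [L → . B L L], [L → . B], [L → B L . L] }  — shift
  I8: { [L → B L L .] }  — reduce
  I9: { [B → , . B B], [B → . , B B], [B → . a , g] }  — shift
  I10: { [B → , B . B], [B → . , B B], [B → . a , g], [L → , B . g] }  — shift
  I11: { [B → , B B .] }  — reduce
  I12: { [L → , B g .] }  — reduce
  I13: { [B → , B . B], [B → . , B B], [B → . a , g] }  — shift

No state contains more than one complete item.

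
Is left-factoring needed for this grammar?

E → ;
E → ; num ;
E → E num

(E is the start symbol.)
Left-factoring is needed when two productions for the same non-terminal
share a common prefix on the right-hand side.

Productions for E:
  E → ;
  E → ; num ;
  E → E num

Found common prefix ';' in productions for E

Answer: Yes, E has productions with common prefix ';'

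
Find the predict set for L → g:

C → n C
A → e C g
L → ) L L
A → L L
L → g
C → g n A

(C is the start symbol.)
{ 'g' }

PREDICT(L → g) = (FIRST(RHS) \ {ε}) ∪ (FOLLOW(L) if ε ∈ FIRST(RHS), i.e. RHS ⇒* ε)
FIRST(g) = { 'g' }
ε ∉ FIRST(g), so FOLLOW(L) is not added.
PREDICT(L → g) = { 'g' }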